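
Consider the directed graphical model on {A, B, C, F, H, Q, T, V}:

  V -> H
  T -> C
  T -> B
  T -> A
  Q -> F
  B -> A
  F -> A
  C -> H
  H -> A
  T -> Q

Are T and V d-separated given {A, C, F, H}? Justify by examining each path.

Yes

4 paths connect T and V; each must be blocked for d-separation to hold:
Path 1: T → Q → F → A ← H ← V
  F is a chain here and F is conditioned on, so the path is blocked at F.
Path 2: T → A ← H ← V
  H is a chain here and H is conditioned on, so the path is blocked at H.
Path 3: T → C → H ← V
  C is a chain here and C is conditioned on, so the path is blocked at C.
Path 4: T → B → A ← H ← V
  H is a chain here and H is conditioned on, so the path is blocked at H.
Every path is blocked, so T and V are d-separated given {A, C, F, H}.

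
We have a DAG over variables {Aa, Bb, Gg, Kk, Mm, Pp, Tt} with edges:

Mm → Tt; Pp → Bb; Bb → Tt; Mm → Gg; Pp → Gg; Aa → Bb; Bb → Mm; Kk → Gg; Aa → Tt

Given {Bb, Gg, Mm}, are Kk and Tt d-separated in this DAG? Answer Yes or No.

No

We examine all 6 paths between Kk and Tt:
  1. Kk → Gg ← Pp → Bb → Tt — Gg:collider[open]; Pp:fork[open]; Bb:chain[blocks] ⇒ blocked
  2. Kk → Gg ← Pp → Bb → Mm → Tt — Gg:collider[open]; Pp:fork[open]; Bb:chain[blocks]; Mm:chain[blocks] ⇒ blocked
  3. Kk → Gg ← Pp → Bb ← Aa → Tt — Gg:collider[open]; Pp:fork[open]; Bb:collider[open]; Aa:fork[open] ⇒ active
  4. Kk → Gg ← Mm ← Bb → Tt — Gg:collider[open]; Mm:chain[blocks]; Bb:fork[blocks] ⇒ blocked
  5. Kk → Gg ← Mm ← Bb ← Aa → Tt — Gg:collider[open]; Mm:chain[blocks]; Bb:chain[blocks]; Aa:fork[open] ⇒ blocked
  6. Kk → Gg ← Mm → Tt — Gg:collider[open]; Mm:fork[blocks] ⇒ blocked
At least one path is unblocked, so d-separation fails.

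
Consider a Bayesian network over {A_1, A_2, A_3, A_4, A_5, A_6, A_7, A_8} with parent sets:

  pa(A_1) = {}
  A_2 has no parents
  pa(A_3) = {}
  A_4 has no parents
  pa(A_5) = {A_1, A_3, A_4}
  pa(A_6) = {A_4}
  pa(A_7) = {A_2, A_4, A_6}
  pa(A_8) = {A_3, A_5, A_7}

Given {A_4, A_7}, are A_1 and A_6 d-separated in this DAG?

Yes

There are 6 undirected paths between A_1 and A_6; checking each against the conditioning set {A_4, A_7}:
Path 1: A_1 → A_5 → A_8 ← A_7 ← A_6
  A_8 is a collider here and neither A_8 nor any of its descendants is conditioned on, so the collider stays closed — the path is blocked at A_8.
Path 2: A_1 → A_5 → A_8 ← A_7 ← A_4 → A_6
  A_8 is a collider here and neither A_8 nor any of its descendants is conditioned on, so the collider stays closed — the path is blocked at A_8.
Path 3: A_1 → A_5 ← A_4 → A_6
  A_5 is a collider here and neither A_5 nor any of its descendants is conditioned on, so the collider stays closed — the path is blocked at A_5.
Path 4: A_1 → A_5 ← A_4 → A_7 ← A_6
  A_5 is a collider here and neither A_5 nor any of its descendants is conditioned on, so the collider stays closed — the path is blocked at A_5.
Path 5: A_1 → A_5 ← A_3 → A_8 ← A_7 ← A_6
  A_5 is a collider here and neither A_5 nor any of its descendants is conditioned on, so the collider stays closed — the path is blocked at A_5.
Path 6: A_1 → A_5 ← A_3 → A_8 ← A_7 ← A_4 → A_6
  A_5 is a collider here and neither A_5 nor any of its descendants is conditioned on, so the collider stays closed — the path is blocked at A_5.
All paths are blocked; A_1 ⊥ A_6 | {A_4, A_7} holds.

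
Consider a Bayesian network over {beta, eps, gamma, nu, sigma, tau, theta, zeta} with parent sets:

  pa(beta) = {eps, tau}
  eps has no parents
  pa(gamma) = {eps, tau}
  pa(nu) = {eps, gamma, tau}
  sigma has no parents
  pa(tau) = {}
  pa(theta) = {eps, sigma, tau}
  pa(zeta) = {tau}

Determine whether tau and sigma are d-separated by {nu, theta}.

No

There are 6 undirected paths between tau and sigma; checking each against the conditioning set {nu, theta}:
Path 1: tau → theta ← sigma
  theta is a collider and theta is conditioned on, which opens it — no node blocks this path, so it is active.
Path 2: tau → nu ← eps → theta ← sigma
  nu is a collider and nu is conditioned on, which opens it; eps is a fork and eps is not conditioned on; theta is a collider and theta is conditioned on, which opens it — no node blocks this path, so it is active.
Path 3: tau → nu ← gamma ← eps → theta ← sigma
  nu is a collider and nu is conditioned on, which opens it; gamma is a chain and gamma is not conditioned on; eps is a fork and eps is not conditioned on; theta is a collider and theta is conditioned on, which opens it — no node blocks this path, so it is active.
Path 4: tau → beta ← eps → theta ← sigma
  beta is a collider here and neither beta nor any of its descendants is conditioned on, so the collider stays closed — the path is blocked at beta.
Path 5: tau → gamma ← eps → theta ← sigma
  gamma is a collider and its descendant nu is conditioned on, which opens it; eps is a fork and eps is not conditioned on; theta is a collider and theta is conditioned on, which opens it — no node blocks this path, so it is active.
Path 6: tau → gamma → nu ← eps → theta ← sigma
  gamma is a chain and gamma is not conditioned on; nu is a collider and nu is conditioned on, which opens it; eps is a fork and eps is not conditioned on; theta is a collider and theta is conditioned on, which opens it — no node blocks this path, so it is active.
Since the path tau → theta ← sigma is active, tau and sigma are not d-separated given {nu, theta}.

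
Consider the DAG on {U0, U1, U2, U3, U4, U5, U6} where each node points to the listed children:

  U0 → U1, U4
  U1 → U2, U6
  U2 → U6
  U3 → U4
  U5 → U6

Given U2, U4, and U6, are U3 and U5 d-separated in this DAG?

2 paths connect U3 and U5; each must be blocked for d-separation to hold:
Path 1: U3 → U4 ← U0 → U1 → U2 → U6 ← U5
  U2 is a chain here and U2 is conditioned on, so the path is blocked at U2.
Path 2: U3 → U4 ← U0 → U1 → U6 ← U5
  U4 is a collider and U4 is conditioned on, which opens it; U0 is a fork and U0 is not conditioned on; U1 is a chain and U1 is not conditioned on; U6 is a collider and U6 is conditioned on, which opens it — no node blocks this path, so it is active.
Because an active path exists, U3 and U5 are not d-separated.

No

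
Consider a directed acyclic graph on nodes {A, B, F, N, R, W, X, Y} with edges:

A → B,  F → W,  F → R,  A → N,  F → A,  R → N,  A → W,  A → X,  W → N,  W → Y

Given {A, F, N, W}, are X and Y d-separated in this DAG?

Yes

We examine all 5 paths between X and Y:
Path 1: X ← A → W → Y
  A is a fork here and A is conditioned on, so the path is blocked at A.
Path 2: X ← A ← F → W → Y
  A is a chain here and A is conditioned on, so the path is blocked at A.
Path 3: X ← A ← F → R → N ← W → Y
  A is a chain here and A is conditioned on, so the path is blocked at A.
Path 4: X ← A → N ← W → Y
  A is a fork here and A is conditioned on, so the path is blocked at A.
Path 5: X ← A → N ← R ← F → W → Y
  A is a fork here and A is conditioned on, so the path is blocked at A.
Every path is blocked, so X and Y are d-separated given {A, F, N, W}.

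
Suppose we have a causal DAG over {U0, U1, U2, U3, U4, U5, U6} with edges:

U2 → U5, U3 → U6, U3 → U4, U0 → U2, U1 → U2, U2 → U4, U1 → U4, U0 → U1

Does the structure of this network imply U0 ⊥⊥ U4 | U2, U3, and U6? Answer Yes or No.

4 paths connect U0 and U4; each must be blocked for d-separation to hold:
Path 1: U0 → U1 → U4
  U1 is a chain and U1 is not conditioned on — no node blocks this path, so it is active.
Path 2: U0 → U1 → U2 → U4
  U2 is a chain here and U2 is conditioned on, so the path is blocked at U2.
Path 3: U0 → U2 → U4
  U2 is a chain here and U2 is conditioned on, so the path is blocked at U2.
Path 4: U0 → U2 ← U1 → U4
  U2 is a collider and U2 is conditioned on, which opens it; U1 is a fork and U1 is not conditioned on — no node blocks this path, so it is active.
Since the path U0 → U1 → U4 is active, U0 and U4 are not d-separated given {U2, U3, U6}.

No — U0 and U4 are not d-separated given {U2, U3, U6}.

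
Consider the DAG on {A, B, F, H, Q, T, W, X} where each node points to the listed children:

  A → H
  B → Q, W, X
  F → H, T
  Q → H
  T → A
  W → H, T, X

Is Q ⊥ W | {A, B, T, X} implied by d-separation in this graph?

We examine all 5 paths between Q and W:
Path 1: Q ← B → X ← W
  B is a fork here and B is conditioned on, so the path is blocked at B.
Path 2: Q ← B → W
  B is a fork here and B is conditioned on, so the path is blocked at B.
Path 3: Q → H ← F → T ← W
  H is a collider here and neither H nor any of its descendants is conditioned on, so the collider stays closed — the path is blocked at H.
Path 4: Q → H ← W
  H is a collider here and neither H nor any of its descendants is conditioned on, so the collider stays closed — the path is blocked at H.
Path 5: Q → H ← A ← T ← W
  H is a collider here and neither H nor any of its descendants is conditioned on, so the collider stays closed — the path is blocked at H.
Every path is blocked, so Q and W are d-separated given {A, B, T, X}.

Yes — Q and W are d-separated given {A, B, T, X}.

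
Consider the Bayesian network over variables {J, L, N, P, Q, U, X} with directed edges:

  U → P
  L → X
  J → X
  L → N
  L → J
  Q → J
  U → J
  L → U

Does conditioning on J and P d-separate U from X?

No — U and X are not d-separated given {J, P}.

Enumerating the 4 paths from U to X and testing each for blocking by {J, P}:
Path 1: U → J → X
  J is a chain here and J is conditioned on, so the path is blocked at J.
Path 2: U → J ← L → X
  J is a collider and J is conditioned on, which opens it; L is a fork and L is not conditioned on — no node blocks this path, so it is active.
Path 3: U ← L → J → X
  J is a chain here and J is conditioned on, so the path is blocked at J.
Path 4: U ← L → X
  L is a fork and L is not conditioned on — no node blocks this path, so it is active.
Since the path U → J ← L → X is active, U and X are not d-separated given {J, P}.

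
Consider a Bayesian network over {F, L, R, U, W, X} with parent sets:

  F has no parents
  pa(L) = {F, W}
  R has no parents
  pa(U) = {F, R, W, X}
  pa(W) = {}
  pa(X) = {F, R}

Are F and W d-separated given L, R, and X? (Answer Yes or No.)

There are 4 undirected paths between F and W; checking each against the conditioning set {L, R, X}:
Path 1: F → X → U ← W
  X is a chain here and X is conditioned on, so the path is blocked at X.
Path 2: F → X ← R → U ← W
  R is a fork here and R is conditioned on, so the path is blocked at R.
Path 3: F → L ← W
  L is a collider and L is conditioned on, which opens it — no node blocks this path, so it is active.
Path 4: F → U ← W
  U is a collider here and neither U nor any of its descendants is conditioned on, so the collider stays closed — the path is blocked at U.
At least one path is unblocked, so d-separation fails.

No — F and W are not d-separated given {L, R, X}.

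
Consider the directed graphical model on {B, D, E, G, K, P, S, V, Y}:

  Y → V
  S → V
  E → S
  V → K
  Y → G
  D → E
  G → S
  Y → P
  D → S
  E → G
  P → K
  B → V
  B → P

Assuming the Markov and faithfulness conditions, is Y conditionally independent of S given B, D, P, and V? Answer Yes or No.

We examine all 6 paths between Y and S:
Path 1: Y → P → K ← V ← S
  P is a chain here and P is conditioned on, so the path is blocked at P.
Path 2: Y → P ← B → V ← S
  B is a fork here and B is conditioned on, so the path is blocked at B.
Path 3: Y → G → S
  G is a chain and G is not conditioned on — no node blocks this path, so it is active.
Path 4: Y → G ← E → S
  G is a collider and its descendant V is conditioned on, which opens it; E is a fork and E is not conditioned on — no node blocks this path, so it is active.
Path 5: Y → G ← E ← D → S
  D is a fork here and D is conditioned on, so the path is blocked at D.
Path 6: Y → V ← S
  V is a collider and V is conditioned on, which opens it — no node blocks this path, so it is active.
Because an active path exists, Y and S are not d-separated.

No — Y and S are not d-separated given {B, D, P, V}.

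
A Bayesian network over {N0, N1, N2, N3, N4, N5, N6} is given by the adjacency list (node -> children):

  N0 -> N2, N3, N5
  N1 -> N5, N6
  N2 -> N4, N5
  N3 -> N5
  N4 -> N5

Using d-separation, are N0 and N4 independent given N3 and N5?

No

Enumerating the 6 paths from N0 to N4 and testing each for blocking by {N3, N5}:
  1. N0 → N3 → N5 ← N4 — N3:chain[blocks]; N5:collider[open] ⇒ blocked
  2. N0 → N3 → N5 ← N2 → N4 — N3:chain[blocks]; N5:collider[open]; N2:fork[open] ⇒ blocked
  3. N0 → N5 ← N4 — N5:collider[open] ⇒ active
  4. N0 → N5 ← N2 → N4 — N5:collider[open]; N2:fork[open] ⇒ active
  5. N0 → N2 → N4 — N2:chain[open] ⇒ active
  6. N0 → N2 → N5 ← N4 — N2:chain[open]; N5:collider[open] ⇒ active
Since the path N0 → N5 ← N4 is active, N0 and N4 are not d-separated given {N3, N5}.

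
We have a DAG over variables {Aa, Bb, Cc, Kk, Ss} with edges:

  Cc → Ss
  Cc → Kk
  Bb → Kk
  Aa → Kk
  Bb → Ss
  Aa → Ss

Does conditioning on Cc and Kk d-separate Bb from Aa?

No — Bb and Aa are not d-separated given {Cc, Kk}.

We examine all 4 paths between Bb and Aa:
Path 1: Bb → Kk ← Cc → Ss ← Aa
  Cc is a fork here and Cc is conditioned on, so the path is blocked at Cc.
Path 2: Bb → Kk ← Aa
  Kk is a collider and Kk is conditioned on, which opens it — no node blocks this path, so it is active.
Path 3: Bb → Ss ← Cc → Kk ← Aa
  Ss is a collider here and neither Ss nor any of its descendants is conditioned on, so the collider stays closed — the path is blocked at Ss.
Path 4: Bb → Ss ← Aa
  Ss is a collider here and neither Ss nor any of its descendants is conditioned on, so the collider stays closed — the path is blocked at Ss.
At least one path is unblocked, so d-separation fails.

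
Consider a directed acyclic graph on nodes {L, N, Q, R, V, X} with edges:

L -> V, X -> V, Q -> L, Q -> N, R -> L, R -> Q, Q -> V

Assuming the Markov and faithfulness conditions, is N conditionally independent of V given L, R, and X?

No — N and V are not d-separated given {L, R, X}.

We examine all 3 paths between N and V:
  1. N ← Q ← R → L → V — Q:chain[open]; R:fork[blocks]; L:chain[blocks] ⇒ blocked
  2. N ← Q → V — Q:fork[open] ⇒ active
  3. N ← Q → L → V — Q:fork[open]; L:chain[blocks] ⇒ blocked
Because an active path exists, N and V are not d-separated.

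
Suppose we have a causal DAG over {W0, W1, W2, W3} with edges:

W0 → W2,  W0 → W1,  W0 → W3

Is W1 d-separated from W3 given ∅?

The only undirected path from W1 to W3 is:
Path 1: W1 ← W0 → W3
  W0 is a fork and W0 is not conditioned on — no node blocks this path, so it is active.
At least one path is unblocked, so d-separation fails.

No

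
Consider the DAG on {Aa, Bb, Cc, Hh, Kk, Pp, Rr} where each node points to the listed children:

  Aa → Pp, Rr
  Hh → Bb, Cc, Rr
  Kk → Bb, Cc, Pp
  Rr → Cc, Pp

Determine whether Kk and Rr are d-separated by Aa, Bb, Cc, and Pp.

No

We examine all 6 paths between Kk and Rr:
Path 1: Kk → Cc ← Rr
  Cc is a collider and Cc is conditioned on, which opens it — no node blocks this path, so it is active.
Path 2: Kk → Cc ← Hh → Rr
  Cc is a collider and Cc is conditioned on, which opens it; Hh is a fork and Hh is not conditioned on — no node blocks this path, so it is active.
Path 3: Kk → Bb ← Hh → Rr
  Bb is a collider and Bb is conditioned on, which opens it; Hh is a fork and Hh is not conditioned on — no node blocks this path, so it is active.
Path 4: Kk → Bb ← Hh → Cc ← Rr
  Bb is a collider and Bb is conditioned on, which opens it; Hh is a fork and Hh is not conditioned on; Cc is a collider and Cc is conditioned on, which opens it — no node blocks this path, so it is active.
Path 5: Kk → Pp ← Aa → Rr
  Aa is a fork here and Aa is conditioned on, so the path is blocked at Aa.
Path 6: Kk → Pp ← Rr
  Pp is a collider and Pp is conditioned on, which opens it — no node blocks this path, so it is active.
Since the path Kk → Cc ← Rr is active, Kk and Rr are not d-separated given {Aa, Bb, Cc, Pp}.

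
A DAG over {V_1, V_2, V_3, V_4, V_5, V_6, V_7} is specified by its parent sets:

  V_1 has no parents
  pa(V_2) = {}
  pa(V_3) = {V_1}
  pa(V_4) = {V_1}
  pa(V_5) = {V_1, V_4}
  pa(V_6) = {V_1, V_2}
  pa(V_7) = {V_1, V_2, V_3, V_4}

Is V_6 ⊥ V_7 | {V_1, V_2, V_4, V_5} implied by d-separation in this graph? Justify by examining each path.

Yes

5 paths connect V_6 and V_7; each must be blocked for d-separation to hold:
Path 1: V_6 ← V_1 → V_3 → V_7
  V_1 is a fork here and V_1 is conditioned on, so the path is blocked at V_1.
Path 2: V_6 ← V_1 → V_7
  V_1 is a fork here and V_1 is conditioned on, so the path is blocked at V_1.
Path 3: V_6 ← V_1 → V_4 → V_7
  V_1 is a fork here and V_1 is conditioned on, so the path is blocked at V_1.
Path 4: V_6 ← V_1 → V_5 ← V_4 → V_7
  V_1 is a fork here and V_1 is conditioned on, so the path is blocked at V_1.
Path 5: V_6 ← V_2 → V_7
  V_2 is a fork here and V_2 is conditioned on, so the path is blocked at V_2.
Every path is blocked, so V_6 and V_7 are d-separated given {V_1, V_2, V_4, V_5}.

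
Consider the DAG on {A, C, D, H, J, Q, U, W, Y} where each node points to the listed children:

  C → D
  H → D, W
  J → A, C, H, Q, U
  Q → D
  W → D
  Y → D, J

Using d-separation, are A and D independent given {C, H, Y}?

5 paths connect A and D; each must be blocked for d-separation to hold:
  1. A ← J → Q → D — J:fork[open]; Q:chain[open] ⇒ active
  2. A ← J ← Y → D — J:chain[open]; Y:fork[blocks] ⇒ blocked
  3. A ← J → C → D — J:fork[open]; C:chain[blocks] ⇒ blocked
  4. A ← J → H → W → D — J:fork[open]; H:chain[blocks]; W:chain[open] ⇒ blocked
  5. A ← J → H → D — J:fork[open]; H:chain[blocks] ⇒ blocked
Because an active path exists, A and D are not d-separated.

No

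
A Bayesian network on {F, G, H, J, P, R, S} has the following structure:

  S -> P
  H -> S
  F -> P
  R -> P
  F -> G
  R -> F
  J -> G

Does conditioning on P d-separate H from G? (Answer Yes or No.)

2 paths connect H and G; each must be blocked for d-separation to hold:
  1. H → S → P ← R → F → G — S:chain[open]; P:collider[open]; R:fork[open]; F:chain[open] ⇒ active
  2. H → S → P ← F → G — S:chain[open]; P:collider[open]; F:fork[open] ⇒ active
Because an active path exists, H and G are not d-separated.

No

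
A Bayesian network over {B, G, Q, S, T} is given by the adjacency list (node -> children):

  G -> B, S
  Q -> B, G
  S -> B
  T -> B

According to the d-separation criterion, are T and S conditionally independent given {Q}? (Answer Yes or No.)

Enumerating the 3 paths from T to S and testing each for blocking by {Q}:
  1. T → B ← Q → G → S — B:collider[blocks]; Q:fork[blocks]; G:chain[open] ⇒ blocked
  2. T → B ← S — B:collider[blocks] ⇒ blocked
  3. T → B ← G → S — B:collider[blocks]; G:fork[open] ⇒ blocked
All paths are blocked; T ⊥ S | {Q} holds.

Yes — T and S are d-separated given {Q}.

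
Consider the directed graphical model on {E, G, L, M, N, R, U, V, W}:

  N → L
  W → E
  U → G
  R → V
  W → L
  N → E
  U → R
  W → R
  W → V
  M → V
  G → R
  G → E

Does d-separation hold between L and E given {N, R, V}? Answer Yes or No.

6 paths connect L and E; each must be blocked for d-separation to hold:
  1. L ← N → E — N:fork[blocks] ⇒ blocked
  2. L ← W → R ← G → E — W:fork[open]; R:collider[open]; G:fork[open] ⇒ active
  3. L ← W → R ← U → G → E — W:fork[open]; R:collider[open]; U:fork[open]; G:chain[open] ⇒ active
  4. L ← W → V ← R ← G → E — W:fork[open]; V:collider[open]; R:chain[blocks]; G:fork[open] ⇒ blocked
  5. L ← W → V ← R ← U → G → E — W:fork[open]; V:collider[open]; R:chain[blocks]; U:fork[open]; G:chain[open] ⇒ blocked
  6. L ← W → E — W:fork[open] ⇒ active
Because an active path exists, L and E are not d-separated.

No — L and E are not d-separated given {N, R, V}.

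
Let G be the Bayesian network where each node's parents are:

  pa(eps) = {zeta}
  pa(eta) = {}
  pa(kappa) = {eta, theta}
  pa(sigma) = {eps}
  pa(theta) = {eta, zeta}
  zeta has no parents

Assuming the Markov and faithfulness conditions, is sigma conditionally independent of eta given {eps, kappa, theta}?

Yes

We examine all 2 paths between sigma and eta:
  1. sigma ← eps ← zeta → theta → kappa ← eta — eps:chain[blocks]; zeta:fork[open]; theta:chain[blocks]; kappa:collider[open] ⇒ blocked
  2. sigma ← eps ← zeta → theta ← eta — eps:chain[blocks]; zeta:fork[open]; theta:collider[open] ⇒ blocked
All paths are blocked; sigma ⊥ eta | {eps, kappa, theta} holds.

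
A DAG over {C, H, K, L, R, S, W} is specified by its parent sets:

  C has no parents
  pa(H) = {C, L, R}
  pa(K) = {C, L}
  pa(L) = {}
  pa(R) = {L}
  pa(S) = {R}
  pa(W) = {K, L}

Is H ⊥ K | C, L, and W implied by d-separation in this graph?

Yes

Enumerating the 5 paths from H to K and testing each for blocking by {C, L, W}:
Path 1: H ← C → K
  C is a fork here and C is conditioned on, so the path is blocked at C.
Path 2: H ← R ← L → K
  L is a fork here and L is conditioned on, so the path is blocked at L.
Path 3: H ← R ← L → W ← K
  L is a fork here and L is conditioned on, so the path is blocked at L.
Path 4: H ← L → K
  L is a fork here and L is conditioned on, so the path is blocked at L.
Path 5: H ← L → W ← K
  L is a fork here and L is conditioned on, so the path is blocked at L.
All paths are blocked; H ⊥ K | {C, L, W} holds.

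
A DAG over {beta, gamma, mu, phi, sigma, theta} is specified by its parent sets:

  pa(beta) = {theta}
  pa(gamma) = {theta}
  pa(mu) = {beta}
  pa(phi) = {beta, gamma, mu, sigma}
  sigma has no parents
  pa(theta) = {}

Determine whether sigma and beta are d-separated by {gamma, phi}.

No

We examine all 3 paths between sigma and beta:
  1. sigma → phi ← gamma ← theta → beta — phi:collider[open]; gamma:chain[blocks]; theta:fork[open] ⇒ blocked
  2. sigma → phi ← beta — phi:collider[open] ⇒ active
  3. sigma → phi ← mu ← beta — phi:collider[open]; mu:chain[open] ⇒ active
At least one path is unblocked, so d-separation fails.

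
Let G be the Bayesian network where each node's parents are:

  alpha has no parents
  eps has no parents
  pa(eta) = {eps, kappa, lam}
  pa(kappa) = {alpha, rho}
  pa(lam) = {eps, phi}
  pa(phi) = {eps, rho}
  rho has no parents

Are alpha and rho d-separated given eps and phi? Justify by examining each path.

5 paths connect alpha and rho; each must be blocked for d-separation to hold:
Path 1: alpha → kappa → eta ← eps → phi ← rho
  eta is a collider here and neither eta nor any of its descendants is conditioned on, so the collider stays closed — the path is blocked at eta.
Path 2: alpha → kappa → eta ← eps → lam ← phi ← rho
  eta is a collider here and neither eta nor any of its descendants is conditioned on, so the collider stays closed — the path is blocked at eta.
Path 3: alpha → kappa → eta ← lam ← eps → phi ← rho
  eta is a collider here and neither eta nor any of its descendants is conditioned on, so the collider stays closed — the path is blocked at eta.
Path 4: alpha → kappa → eta ← lam ← phi ← rho
  eta is a collider here and neither eta nor any of its descendants is conditioned on, so the collider stays closed — the path is blocked at eta.
Path 5: alpha → kappa ← rho
  kappa is a collider here and neither kappa nor any of its descendants is conditioned on, so the collider stays closed — the path is blocked at kappa.
Every path is blocked, so alpha and rho are d-separated given {eps, phi}.

Yes — alpha and rho are d-separated given {eps, phi}.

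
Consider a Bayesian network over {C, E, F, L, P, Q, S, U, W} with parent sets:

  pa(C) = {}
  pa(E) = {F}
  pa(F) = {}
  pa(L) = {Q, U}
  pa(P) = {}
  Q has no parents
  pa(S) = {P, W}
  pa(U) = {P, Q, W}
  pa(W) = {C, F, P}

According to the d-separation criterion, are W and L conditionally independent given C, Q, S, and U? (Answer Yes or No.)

Enumerating the 6 paths from W to L and testing each for blocking by {C, Q, S, U}:
  1. W → U ← Q → L — U:collider[open]; Q:fork[blocks] ⇒ blocked
  2. W → U → L — U:chain[blocks] ⇒ blocked
  3. W → S ← P → U ← Q → L — S:collider[open]; P:fork[open]; U:collider[open]; Q:fork[blocks] ⇒ blocked
  4. W → S ← P → U → L — S:collider[open]; P:fork[open]; U:chain[blocks] ⇒ blocked
  5. W ← P → U ← Q → L — P:fork[open]; U:collider[open]; Q:fork[blocks] ⇒ blocked
  6. W ← P → U → L — P:fork[open]; U:chain[blocks] ⇒ blocked
Since every path is blocked, d-separation holds.

Yes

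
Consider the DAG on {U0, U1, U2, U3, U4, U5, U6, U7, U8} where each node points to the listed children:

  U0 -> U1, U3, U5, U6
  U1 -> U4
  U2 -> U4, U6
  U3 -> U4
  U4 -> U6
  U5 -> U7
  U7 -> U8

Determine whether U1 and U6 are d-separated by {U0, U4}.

No — U1 and U6 are not d-separated given {U0, U4}.

6 paths connect U1 and U6; each must be blocked for d-separation to hold:
Path 1: U1 ← U0 → U3 → U4 ← U2 → U6
  U0 is a fork here and U0 is conditioned on, so the path is blocked at U0.
Path 2: U1 ← U0 → U3 → U4 → U6
  U0 is a fork here and U0 is conditioned on, so the path is blocked at U0.
Path 3: U1 ← U0 → U6
  U0 is a fork here and U0 is conditioned on, so the path is blocked at U0.
Path 4: U1 → U4 ← U3 ← U0 → U6
  U0 is a fork here and U0 is conditioned on, so the path is blocked at U0.
Path 5: U1 → U4 ← U2 → U6
  U4 is a collider and U4 is conditioned on, which opens it; U2 is a fork and U2 is not conditioned on — no node blocks this path, so it is active.
Path 6: U1 → U4 → U6
  U4 is a chain here and U4 is conditioned on, so the path is blocked at U4.
Since the path U1 → U4 ← U2 → U6 is active, U1 and U6 are not d-separated given {U0, U4}.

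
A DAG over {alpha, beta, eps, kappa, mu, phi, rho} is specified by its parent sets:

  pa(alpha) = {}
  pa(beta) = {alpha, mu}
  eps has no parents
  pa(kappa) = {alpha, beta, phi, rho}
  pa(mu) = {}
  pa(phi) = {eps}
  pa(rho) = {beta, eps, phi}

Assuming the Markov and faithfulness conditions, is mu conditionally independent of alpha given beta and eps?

There are 5 undirected paths between mu and alpha; checking each against the conditioning set {beta, eps}:
Path 1: mu → beta → kappa ← alpha
  beta is a chain here and beta is conditioned on, so the path is blocked at beta.
Path 2: mu → beta ← alpha
  beta is a collider and beta is conditioned on, which opens it — no node blocks this path, so it is active.
Path 3: mu → beta → rho ← phi → kappa ← alpha
  beta is a chain here and beta is conditioned on, so the path is blocked at beta.
Path 4: mu → beta → rho → kappa ← alpha
  beta is a chain here and beta is conditioned on, so the path is blocked at beta.
Path 5: mu → beta → rho ← eps → phi → kappa ← alpha
  beta is a chain here and beta is conditioned on, so the path is blocked at beta.
Since the path mu → beta ← alpha is active, mu and alpha are not d-separated given {beta, eps}.

No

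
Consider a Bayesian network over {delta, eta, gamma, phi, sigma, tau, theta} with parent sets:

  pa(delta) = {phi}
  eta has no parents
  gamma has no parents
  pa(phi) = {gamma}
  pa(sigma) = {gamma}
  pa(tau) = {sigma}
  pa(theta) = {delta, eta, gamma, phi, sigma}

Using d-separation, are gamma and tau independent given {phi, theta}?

We examine all 4 paths between gamma and tau:
  1. gamma → phi → delta → theta ← sigma → tau — phi:chain[blocks]; delta:chain[open]; theta:collider[open]; sigma:fork[open] ⇒ blocked
  2. gamma → phi → theta ← sigma → tau — phi:chain[blocks]; theta:collider[open]; sigma:fork[open] ⇒ blocked
  3. gamma → theta ← sigma → tau — theta:collider[open]; sigma:fork[open] ⇒ active
  4. gamma → sigma → tau — sigma:chain[open] ⇒ active
At least one path is unblocked, so d-separation fails.

No — gamma and tau are not d-separated given {phi, theta}.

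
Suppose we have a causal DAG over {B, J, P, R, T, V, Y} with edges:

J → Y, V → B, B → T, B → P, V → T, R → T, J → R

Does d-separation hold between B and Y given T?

No — B and Y are not d-separated given {T}.

We examine all 2 paths between B and Y:
Path 1: B ← V → T ← R ← J → Y
  V is a fork and V is not conditioned on; T is a collider and T is conditioned on, which opens it; R is a chain and R is not conditioned on; J is a fork and J is not conditioned on — no node blocks this path, so it is active.
Path 2: B → T ← R ← J → Y
  T is a collider and T is conditioned on, which opens it; R is a chain and R is not conditioned on; J is a fork and J is not conditioned on — no node blocks this path, so it is active.
Because an active path exists, B and Y are not d-separated.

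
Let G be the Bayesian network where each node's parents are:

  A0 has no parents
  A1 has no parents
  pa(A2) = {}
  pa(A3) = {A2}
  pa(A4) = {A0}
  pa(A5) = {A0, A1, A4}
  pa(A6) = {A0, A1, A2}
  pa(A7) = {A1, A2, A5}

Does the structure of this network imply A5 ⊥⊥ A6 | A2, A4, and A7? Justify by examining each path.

No

6 paths connect A5 and A6; each must be blocked for d-separation to hold:
  1. A5 ← A1 → A7 ← A2 → A6 — A1:fork[open]; A7:collider[open]; A2:fork[blocks] ⇒ blocked
  2. A5 ← A1 → A6 — A1:fork[open] ⇒ active
  3. A5 ← A0 → A6 — A0:fork[open] ⇒ active
  4. A5 → A7 ← A1 → A6 — A7:collider[open]; A1:fork[open] ⇒ active
  5. A5 → A7 ← A2 → A6 — A7:collider[open]; A2:fork[blocks] ⇒ blocked
  6. A5 ← A4 ← A0 → A6 — A4:chain[blocks]; A0:fork[open] ⇒ blocked
Since the path A5 ← A1 → A6 is active, A5 and A6 are not d-separated given {A2, A4, A7}.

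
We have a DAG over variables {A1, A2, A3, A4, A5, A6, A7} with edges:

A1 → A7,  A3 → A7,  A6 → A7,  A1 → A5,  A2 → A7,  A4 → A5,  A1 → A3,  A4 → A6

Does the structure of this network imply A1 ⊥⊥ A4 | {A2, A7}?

We examine all 3 paths between A1 and A4:
Path 1: A1 → A7 ← A6 ← A4
  A7 is a collider and A7 is conditioned on, which opens it; A6 is a chain and A6 is not conditioned on — no node blocks this path, so it is active.
Path 2: A1 → A5 ← A4
  A5 is a collider here and neither A5 nor any of its descendants is conditioned on, so the collider stays closed — the path is blocked at A5.
Path 3: A1 → A3 → A7 ← A6 ← A4
  A3 is a chain and A3 is not conditioned on; A7 is a collider and A7 is conditioned on, which opens it; A6 is a chain and A6 is not conditioned on — no node blocks this path, so it is active.
At least one path is unblocked, so d-separation fails.

No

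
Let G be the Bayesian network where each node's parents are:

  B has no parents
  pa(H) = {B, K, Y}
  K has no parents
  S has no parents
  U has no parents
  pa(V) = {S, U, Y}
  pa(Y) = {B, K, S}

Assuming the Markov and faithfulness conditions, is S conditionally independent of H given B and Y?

Enumerating the 6 paths from S to H and testing each for blocking by {B, Y}:
  1. S → V ← Y ← K → H — V:collider[blocks]; Y:chain[blocks]; K:fork[open] ⇒ blocked
  2. S → V ← Y ← B → H — V:collider[blocks]; Y:chain[blocks]; B:fork[blocks] ⇒ blocked
  3. S → V ← Y → H — V:collider[blocks]; Y:fork[blocks] ⇒ blocked
  4. S → Y ← K → H — Y:collider[open]; K:fork[open] ⇒ active
  5. S → Y ← B → H — Y:collider[open]; B:fork[blocks] ⇒ blocked
  6. S → Y → H — Y:chain[blocks] ⇒ blocked
At least one path is unblocked, so d-separation fails.

No — S and H are not d-separated given {B, Y}.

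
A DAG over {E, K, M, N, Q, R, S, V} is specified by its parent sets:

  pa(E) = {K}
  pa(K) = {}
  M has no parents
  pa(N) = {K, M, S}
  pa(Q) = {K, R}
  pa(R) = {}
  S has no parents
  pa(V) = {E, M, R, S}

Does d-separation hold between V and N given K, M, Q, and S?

4 paths connect V and N; each must be blocked for d-separation to hold:
  1. V ← R → Q ← K → N — R:fork[open]; Q:collider[open]; K:fork[blocks] ⇒ blocked
  2. V ← E ← K → N — E:chain[open]; K:fork[blocks] ⇒ blocked
  3. V ← M → N — M:fork[blocks] ⇒ blocked
  4. V ← S → N — S:fork[blocks] ⇒ blocked
All paths are blocked; V ⊥ N | {K, M, Q, S} holds.

Yes — V and N are d-separated given {K, M, Q, S}.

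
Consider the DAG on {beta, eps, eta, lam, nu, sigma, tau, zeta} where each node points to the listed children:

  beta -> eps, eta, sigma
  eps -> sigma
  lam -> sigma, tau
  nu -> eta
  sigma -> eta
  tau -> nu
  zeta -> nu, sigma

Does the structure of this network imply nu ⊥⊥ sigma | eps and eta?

No

5 paths connect nu and sigma; each must be blocked for d-separation to hold:
  1. nu ← zeta → sigma — zeta:fork[open] ⇒ active
  2. nu ← tau ← lam → sigma — tau:chain[open]; lam:fork[open] ⇒ active
  3. nu → eta ← beta → eps → sigma — eta:collider[open]; beta:fork[open]; eps:chain[blocks] ⇒ blocked
  4. nu → eta ← beta → sigma — eta:collider[open]; beta:fork[open] ⇒ active
  5. nu → eta ← sigma — eta:collider[open] ⇒ active
Because an active path exists, nu and sigma are not d-separated.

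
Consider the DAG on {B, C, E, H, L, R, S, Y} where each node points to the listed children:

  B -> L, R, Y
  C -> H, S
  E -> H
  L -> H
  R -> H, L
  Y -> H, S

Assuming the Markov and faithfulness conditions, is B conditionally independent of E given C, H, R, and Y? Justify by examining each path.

We examine all 6 paths between B and E:
Path 1: B → L → H ← E
  L is a chain and L is not conditioned on; H is a collider and H is conditioned on, which opens it — no node blocks this path, so it is active.
Path 2: B → L ← R → H ← E
  R is a fork here and R is conditioned on, so the path is blocked at R.
Path 3: B → R → L → H ← E
  R is a chain here and R is conditioned on, so the path is blocked at R.
Path 4: B → R → H ← E
  R is a chain here and R is conditioned on, so the path is blocked at R.
Path 5: B → Y → H ← E
  Y is a chain here and Y is conditioned on, so the path is blocked at Y.
Path 6: B → Y → S ← C → H ← E
  Y is a chain here and Y is conditioned on, so the path is blocked at Y.
Because an active path exists, B and E are not d-separated.

No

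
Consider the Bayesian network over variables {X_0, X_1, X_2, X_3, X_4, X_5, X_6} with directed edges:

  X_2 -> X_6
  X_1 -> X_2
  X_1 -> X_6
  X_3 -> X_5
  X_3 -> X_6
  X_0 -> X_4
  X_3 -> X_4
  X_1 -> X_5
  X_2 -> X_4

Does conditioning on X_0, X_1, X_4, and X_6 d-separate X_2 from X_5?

We examine all 6 paths between X_2 and X_5:
Path 1: X_2 ← X_1 → X_5
  X_1 is a fork here and X_1 is conditioned on, so the path is blocked at X_1.
Path 2: X_2 ← X_1 → X_6 ← X_3 → X_5
  X_1 is a fork here and X_1 is conditioned on, so the path is blocked at X_1.
Path 3: X_2 → X_4 ← X_3 → X_5
  X_4 is a collider and X_4 is conditioned on, which opens it; X_3 is a fork and X_3 is not conditioned on — no node blocks this path, so it is active.
Path 4: X_2 → X_4 ← X_3 → X_6 ← X_1 → X_5
  X_1 is a fork here and X_1 is conditioned on, so the path is blocked at X_1.
Path 5: X_2 → X_6 ← X_1 → X_5
  X_1 is a fork here and X_1 is conditioned on, so the path is blocked at X_1.
Path 6: X_2 → X_6 ← X_3 → X_5
  X_6 is a collider and X_6 is conditioned on, which opens it; X_3 is a fork and X_3 is not conditioned on — no node blocks this path, so it is active.
Because an active path exists, X_2 and X_5 are not d-separated.

No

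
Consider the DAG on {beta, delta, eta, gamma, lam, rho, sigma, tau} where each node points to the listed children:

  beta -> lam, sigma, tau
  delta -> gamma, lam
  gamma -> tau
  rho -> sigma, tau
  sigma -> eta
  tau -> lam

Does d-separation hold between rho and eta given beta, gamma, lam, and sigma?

Yes — rho and eta are d-separated given {beta, gamma, lam, sigma}.

We examine all 4 paths between rho and eta:
Path 1: rho → tau ← beta → sigma → eta
  beta is a fork here and beta is conditioned on, so the path is blocked at beta.
Path 2: rho → tau → lam ← beta → sigma → eta
  beta is a fork here and beta is conditioned on, so the path is blocked at beta.
Path 3: rho → tau ← gamma ← delta → lam ← beta → sigma → eta
  gamma is a chain here and gamma is conditioned on, so the path is blocked at gamma.
Path 4: rho → sigma → eta
  sigma is a chain here and sigma is conditioned on, so the path is blocked at sigma.
All paths are blocked; rho ⊥ eta | {beta, gamma, lam, sigma} holds.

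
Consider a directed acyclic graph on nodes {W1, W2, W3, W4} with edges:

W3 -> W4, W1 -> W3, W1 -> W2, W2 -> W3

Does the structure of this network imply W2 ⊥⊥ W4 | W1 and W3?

We examine all 2 paths between W2 and W4:
  1. W2 → W3 → W4 — W3:chain[blocks] ⇒ blocked
  2. W2 ← W1 → W3 → W4 — W1:fork[blocks]; W3:chain[blocks] ⇒ blocked
All paths are blocked; W2 ⊥ W4 | {W1, W3} holds.

Yes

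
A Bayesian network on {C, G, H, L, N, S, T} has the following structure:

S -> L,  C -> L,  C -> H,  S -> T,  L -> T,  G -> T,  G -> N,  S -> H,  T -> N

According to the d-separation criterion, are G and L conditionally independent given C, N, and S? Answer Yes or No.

No

Enumerating the 6 paths from G to L and testing each for blocking by {C, N, S}:
Path 1: G → N ← T ← S → H ← C → L
  S is a fork here and S is conditioned on, so the path is blocked at S.
Path 2: G → N ← T ← S → L
  S is a fork here and S is conditioned on, so the path is blocked at S.
Path 3: G → N ← T ← L
  N is a collider and N is conditioned on, which opens it; T is a chain and T is not conditioned on — no node blocks this path, so it is active.
Path 4: G → T ← S → H ← C → L
  S is a fork here and S is conditioned on, so the path is blocked at S.
Path 5: G → T ← S → L
  S is a fork here and S is conditioned on, so the path is blocked at S.
Path 6: G → T ← L
  T is a collider and its descendant N is conditioned on, which opens it — no node blocks this path, so it is active.
At least one path is unblocked, so d-separation fails.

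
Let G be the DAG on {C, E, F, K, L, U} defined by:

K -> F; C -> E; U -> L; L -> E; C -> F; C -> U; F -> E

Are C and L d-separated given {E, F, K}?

No

We examine all 3 paths between C and L:
  1. C → F → E ← L — F:chain[blocks]; E:collider[open] ⇒ blocked
  2. C → E ← L — E:collider[open] ⇒ active
  3. C → U → L — U:chain[open] ⇒ active
Since the path C → E ← L is active, C and L are not d-separated given {E, F, K}.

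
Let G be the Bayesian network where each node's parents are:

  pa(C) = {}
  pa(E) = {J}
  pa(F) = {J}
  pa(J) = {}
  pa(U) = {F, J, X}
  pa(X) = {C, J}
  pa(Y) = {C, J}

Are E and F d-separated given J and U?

Yes

We examine all 4 paths between E and F:
Path 1: E ← J → U ← F
  J is a fork here and J is conditioned on, so the path is blocked at J.
Path 2: E ← J → X → U ← F
  J is a fork here and J is conditioned on, so the path is blocked at J.
Path 3: E ← J → Y ← C → X → U ← F
  J is a fork here and J is conditioned on, so the path is blocked at J.
Path 4: E ← J → F
  J is a fork here and J is conditioned on, so the path is blocked at J.
Every path is blocked, so E and F are d-separated given {J, U}.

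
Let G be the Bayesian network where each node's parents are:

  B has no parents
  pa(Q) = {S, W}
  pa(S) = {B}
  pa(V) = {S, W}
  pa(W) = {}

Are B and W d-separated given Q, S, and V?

2 paths connect B and W; each must be blocked for d-separation to hold:
Path 1: B → S → V ← W
  S is a chain here and S is conditioned on, so the path is blocked at S.
Path 2: B → S → Q ← W
  S is a chain here and S is conditioned on, so the path is blocked at S.
Since every path is blocked, d-separation holds.

Yes — B and W are d-separated given {Q, S, V}.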